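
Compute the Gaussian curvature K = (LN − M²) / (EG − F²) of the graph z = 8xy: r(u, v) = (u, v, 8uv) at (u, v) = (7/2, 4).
K = -64/3272481

Coefficients of the first fundamental form: E = 64*v^2 + 1, F = 64*u*v, G = 64*u^2 + 1.
Coefficients of the second fundamental form: L = 0, M = 8/sqrt(64*u^2 + 64*v^2 + 1), N = 0.
Assemble K = (LN − M²)/(EG − F²) = -64/(4096*u^4 + 8192*u^2*v^2 + 128*u^2 + 4096*v^4 + 128*v^2 + 1). At (u, v) = (7/2, 4): K = -64/3272481.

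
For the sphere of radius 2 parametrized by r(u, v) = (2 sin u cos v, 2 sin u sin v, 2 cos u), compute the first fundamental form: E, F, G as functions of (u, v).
E = 4;  F = 0;  G = 4*sin(u)^2

Compute partials: r_u = (2*cos(u)*cos(v), 2*sin(v)*cos(u), -2*sin(u)), r_v = (-2*sin(u)*sin(v), 2*sin(u)*cos(v), 0). Then
  E = r_u · r_u = 4,
  F = r_u · r_v = 0,
  G = r_v · r_v = 4*sin(u)^2.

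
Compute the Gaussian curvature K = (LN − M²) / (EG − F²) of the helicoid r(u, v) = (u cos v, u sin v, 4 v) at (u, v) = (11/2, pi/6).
K = -256/34225

Coefficients of the first fundamental form: E = 1, F = 0, G = u^2 + 16.
Coefficients of the second fundamental form: L = 0, M = -4/sqrt(u^2 + 16), N = 0.
Assemble K = (LN − M²)/(EG − F²) = -16/(u^2 + 16)^2. At (u, v) = (11/2, pi/6): K = -256/34225.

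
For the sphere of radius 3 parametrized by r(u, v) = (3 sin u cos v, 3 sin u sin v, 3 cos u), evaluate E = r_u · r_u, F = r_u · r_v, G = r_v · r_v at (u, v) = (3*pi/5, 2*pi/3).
E = 9;  F = 0;  G = 9*sqrt(5)/8 + 45/8

Partials: r_u = (3*cos(u)*cos(v), 3*sin(v)*cos(u), -3*sin(u)), r_v = (-3*sin(u)*sin(v), 3*sin(u)*cos(v), 0). As functions of (u, v):
  E = r_u · r_u = 9,
  F = r_u · r_v = 0,
  G = r_v · r_v = 9*sin(u)^2.
Evaluating at (u, v) = (3*pi/5, 2*pi/3): E = 9, F = 0, G = 9*sqrt(5)/8 + 45/8.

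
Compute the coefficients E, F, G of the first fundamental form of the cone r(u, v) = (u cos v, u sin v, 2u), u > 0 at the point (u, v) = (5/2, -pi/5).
E = 5;  F = 0;  G = 25/4

Partials: r_u = (cos(v), sin(v), 2), r_v = (-u*sin(v), u*cos(v), 0). As functions of (u, v):
  E = r_u · r_u = 5,
  F = r_u · r_v = 0,
  G = r_v · r_v = u^2.
Evaluating at (u, v) = (5/2, -pi/5): E = 5, F = 0, G = 25/4.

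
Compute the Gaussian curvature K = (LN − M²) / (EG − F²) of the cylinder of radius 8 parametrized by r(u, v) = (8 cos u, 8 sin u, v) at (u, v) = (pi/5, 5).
K = 0

Coefficients of the first fundamental form: E = 64, F = 0, G = 1.
Coefficients of the second fundamental form: L = -8, M = 0, N = 0.
Assemble K = (LN − M²)/(EG − F²) = 0. At (u, v) = (pi/5, 5): K = 0.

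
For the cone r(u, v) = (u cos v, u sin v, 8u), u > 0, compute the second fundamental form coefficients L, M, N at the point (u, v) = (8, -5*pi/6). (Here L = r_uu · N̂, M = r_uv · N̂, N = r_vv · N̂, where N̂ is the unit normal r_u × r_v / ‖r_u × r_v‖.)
L = 0;  M = 0;  N = 64*sqrt(65)/65

Compute the unit normal N̂(u, v) = (-8*sqrt(65)*u*cos(v)/(65*Abs(u)), -8*sqrt(65)*u*sin(v)/(65*Abs(u)), sqrt(65)*u/(65*Abs(u))), and the second partials r_uu, r_uv, r_vv. Take dot products:
  L(u, v) = r_uu · N̂ = 0,
  M(u, v) = r_uv · N̂ = 0,
  N(u, v) = r_vv · N̂ = 8*sqrt(65)*u^2/(65*Abs(u)).
Evaluating at (u, v) = (8, -5*pi/6):
  L = 0, M = 0, N = 64*sqrt(65)/65.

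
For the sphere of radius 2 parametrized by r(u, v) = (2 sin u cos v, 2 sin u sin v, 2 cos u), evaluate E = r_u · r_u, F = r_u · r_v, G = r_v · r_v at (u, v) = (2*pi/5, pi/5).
E = 4;  F = 0;  G = sqrt(5)/2 + 5/2

Partials: r_u = (2*cos(u)*cos(v), 2*sin(v)*cos(u), -2*sin(u)), r_v = (-2*sin(u)*sin(v), 2*sin(u)*cos(v), 0). As functions of (u, v):
  E = r_u · r_u = 4,
  F = r_u · r_v = 0,
  G = r_v · r_v = 4*sin(u)^2.
Evaluating at (u, v) = (2*pi/5, pi/5): E = 4, F = 0, G = sqrt(5)/2 + 5/2.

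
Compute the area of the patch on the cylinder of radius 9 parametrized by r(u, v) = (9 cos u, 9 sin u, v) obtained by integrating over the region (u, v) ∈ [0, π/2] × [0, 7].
Area = 63*pi/2

Area = ∫∫ √(EG − F²) du dv with √(EG − F²) = 9. Integrating over [0, π/2] × [0, 7] gives 63*pi/2.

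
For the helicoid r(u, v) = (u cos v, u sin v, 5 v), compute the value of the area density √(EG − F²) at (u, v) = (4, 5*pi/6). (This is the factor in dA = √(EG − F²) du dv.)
√(EG − F²)|_{(4, 5*pi/6)} = sqrt(41)

E = 1, F = 0, G = u^2 + 25, so EG − F² = u^2 + 25. Taking the positive square root: √(EG − F²) = sqrt(u^2 + 25). At (u, v) = (4, 5*pi/6): sqrt(41).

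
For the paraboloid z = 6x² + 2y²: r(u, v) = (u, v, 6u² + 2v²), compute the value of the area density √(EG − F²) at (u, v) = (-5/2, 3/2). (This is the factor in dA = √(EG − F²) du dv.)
√(EG − F²)|_{(-5/2, 3/2)} = sqrt(937)

E = 144*u^2 + 1, F = 48*u*v, G = 16*v^2 + 1, so EG − F² = 144*u^2 + 16*v^2 + 1. Taking the positive square root: √(EG − F²) = sqrt(144*u^2 + 16*v^2 + 1). At (u, v) = (-5/2, 3/2): sqrt(937).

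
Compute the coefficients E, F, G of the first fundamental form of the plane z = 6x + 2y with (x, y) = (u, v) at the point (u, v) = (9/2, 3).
E = 37;  F = 12;  G = 5

Partials: r_u = (1, 0, 6), r_v = (0, 1, 2). As functions of (u, v):
  E = r_u · r_u = 37,
  F = r_u · r_v = 12,
  G = r_v · r_v = 5.
Evaluating at (u, v) = (9/2, 3): E = 37, F = 12, G = 5.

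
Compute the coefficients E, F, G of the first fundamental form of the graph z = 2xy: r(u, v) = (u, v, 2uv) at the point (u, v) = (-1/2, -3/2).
E = 10;  F = 3;  G = 2

Partials: r_u = (1, 0, 2*v), r_v = (0, 1, 2*u). As functions of (u, v):
  E = r_u · r_u = 4*v^2 + 1,
  F = r_u · r_v = 4*u*v,
  G = r_v · r_v = 4*u^2 + 1.
Evaluating at (u, v) = (-1/2, -3/2): E = 10, F = 3, G = 2.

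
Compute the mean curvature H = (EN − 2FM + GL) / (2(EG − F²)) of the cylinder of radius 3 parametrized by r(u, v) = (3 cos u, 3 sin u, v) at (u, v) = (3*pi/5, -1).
H = -1/6

With E = 9, F = 0, G = 1, L = -3, M = 0, N = 0, assemble
  H = (EN − 2FM + GL) / (2(EG − F²)) = -1/6.
At (u, v) = (3*pi/5, -1): H = -1/6.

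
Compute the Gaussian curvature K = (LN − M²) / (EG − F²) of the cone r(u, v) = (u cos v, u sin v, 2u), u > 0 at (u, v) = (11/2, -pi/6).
K = 0

Coefficients of the first fundamental form: E = 5, F = 0, G = u^2.
Coefficients of the second fundamental form: L = 0, M = 0, N = 2*sqrt(5)*u^2/(5*Abs(u)).
Assemble K = (LN − M²)/(EG − F²) = 0. At (u, v) = (11/2, -pi/6): K = 0.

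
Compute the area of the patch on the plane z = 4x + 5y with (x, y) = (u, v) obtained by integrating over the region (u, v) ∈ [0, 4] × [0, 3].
Area = 12*sqrt(42)

Area = ∫∫ √(EG − F²) du dv with √(EG − F²) = sqrt(42). Integrating over [0, 4] × [0, 3] gives 12*sqrt(42).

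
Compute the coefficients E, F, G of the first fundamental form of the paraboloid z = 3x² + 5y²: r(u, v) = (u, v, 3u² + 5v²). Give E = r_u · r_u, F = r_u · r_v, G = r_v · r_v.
E = 36*u^2 + 1;  F = 60*u*v;  G = 100*v^2 + 1

Compute partials: r_u = (1, 0, 6*u), r_v = (0, 1, 10*v). Then
  E = r_u · r_u = 36*u^2 + 1,
  F = r_u · r_v = 60*u*v,
  G = r_v · r_v = 100*v^2 + 1.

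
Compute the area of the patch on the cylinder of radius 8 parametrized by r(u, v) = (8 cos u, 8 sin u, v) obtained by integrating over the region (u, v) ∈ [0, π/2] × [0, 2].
Area = 8*pi

Area = ∫∫ √(EG − F²) du dv with √(EG − F²) = 8. Integrating over [0, π/2] × [0, 2] gives 8*pi.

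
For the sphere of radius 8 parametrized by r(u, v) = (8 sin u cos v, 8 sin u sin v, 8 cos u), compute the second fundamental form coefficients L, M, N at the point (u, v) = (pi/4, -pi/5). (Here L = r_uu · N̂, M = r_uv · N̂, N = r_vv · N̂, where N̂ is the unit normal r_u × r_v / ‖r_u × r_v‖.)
L = -8;  M = 0;  N = -4

Compute the unit normal N̂(u, v) = (sin(u)^2*cos(v)/Abs(sin(u)), sin(u)^2*sin(v)/Abs(sin(u)), sin(2*u)/(2*Abs(sin(u)))), and the second partials r_uu, r_uv, r_vv. Take dot products:
  L(u, v) = r_uu · N̂ = -8*sin(u)/Abs(sin(u)),
  M(u, v) = r_uv · N̂ = 0,
  N(u, v) = r_vv · N̂ = -8*sin(u)^3/Abs(sin(u)).
Evaluating at (u, v) = (pi/4, -pi/5):
  L = -8, M = 0, N = -4.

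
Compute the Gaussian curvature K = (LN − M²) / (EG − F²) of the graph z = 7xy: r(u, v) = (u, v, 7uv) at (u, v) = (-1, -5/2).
K = -784/2030625

Coefficients of the first fundamental form: E = 49*v^2 + 1, F = 49*u*v, G = 49*u^2 + 1.
Coefficients of the second fundamental form: L = 0, M = 7/sqrt(49*u^2 + 49*v^2 + 1), N = 0.
Assemble K = (LN − M²)/(EG − F²) = -49/(2401*u^4 + 4802*u^2*v^2 + 98*u^2 + 2401*v^4 + 98*v^2 + 1). At (u, v) = (-1, -5/2): K = -784/2030625.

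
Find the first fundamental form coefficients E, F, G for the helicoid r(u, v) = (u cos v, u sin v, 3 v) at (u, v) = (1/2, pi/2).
E = 1;  F = 0;  G = 37/4

Partials: r_u = (cos(v), sin(v), 0), r_v = (-u*sin(v), u*cos(v), 3). As functions of (u, v):
  E = r_u · r_u = 1,
  F = r_u · r_v = 0,
  G = r_v · r_v = u^2 + 9.
Evaluating at (u, v) = (1/2, pi/2): E = 1, F = 0, G = 37/4.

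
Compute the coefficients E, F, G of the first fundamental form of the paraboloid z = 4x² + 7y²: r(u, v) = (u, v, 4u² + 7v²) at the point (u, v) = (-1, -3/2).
E = 65;  F = 168;  G = 442

Partials: r_u = (1, 0, 8*u), r_v = (0, 1, 14*v). As functions of (u, v):
  E = r_u · r_u = 64*u^2 + 1,
  F = r_u · r_v = 112*u*v,
  G = r_v · r_v = 196*v^2 + 1.
Evaluating at (u, v) = (-1, -3/2): E = 65, F = 168, G = 442.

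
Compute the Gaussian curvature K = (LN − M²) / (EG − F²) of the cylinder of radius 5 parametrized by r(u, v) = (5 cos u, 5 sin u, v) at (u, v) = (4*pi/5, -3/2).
K = 0

Coefficients of the first fundamental form: E = 25, F = 0, G = 1.
Coefficients of the second fundamental form: L = -5, M = 0, N = 0.
Assemble K = (LN − M²)/(EG − F²) = 0. At (u, v) = (4*pi/5, -3/2): K = 0.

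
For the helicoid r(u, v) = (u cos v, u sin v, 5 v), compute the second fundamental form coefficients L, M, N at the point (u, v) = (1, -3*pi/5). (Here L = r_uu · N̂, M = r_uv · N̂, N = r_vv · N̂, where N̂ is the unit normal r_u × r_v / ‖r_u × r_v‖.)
L = 0;  M = -5*sqrt(26)/26;  N = 0

Compute the unit normal N̂(u, v) = (5*sin(v)/sqrt(u^2 + 25), -5*cos(v)/sqrt(u^2 + 25), u/sqrt(u^2 + 25)), and the second partials r_uu, r_uv, r_vv. Take dot products:
  L(u, v) = r_uu · N̂ = 0,
  M(u, v) = r_uv · N̂ = -5/sqrt(u^2 + 25),
  N(u, v) = r_vv · N̂ = 0.
Evaluating at (u, v) = (1, -3*pi/5):
  L = 0, M = -5*sqrt(26)/26, N = 0.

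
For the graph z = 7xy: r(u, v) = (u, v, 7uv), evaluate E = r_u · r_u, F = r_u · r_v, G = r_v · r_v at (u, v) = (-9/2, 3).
E = 442;  F = -1323/2;  G = 3973/4

Partials: r_u = (1, 0, 7*v), r_v = (0, 1, 7*u). As functions of (u, v):
  E = r_u · r_u = 49*v^2 + 1,
  F = r_u · r_v = 49*u*v,
  G = r_v · r_v = 49*u^2 + 1.
Evaluating at (u, v) = (-9/2, 3): E = 442, F = -1323/2, G = 3973/4.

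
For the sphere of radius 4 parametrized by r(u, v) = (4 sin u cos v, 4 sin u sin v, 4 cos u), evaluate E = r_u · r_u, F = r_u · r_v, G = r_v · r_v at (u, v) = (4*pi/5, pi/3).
E = 16;  F = 0;  G = 10 - 2*sqrt(5)

Partials: r_u = (4*cos(u)*cos(v), 4*sin(v)*cos(u), -4*sin(u)), r_v = (-4*sin(u)*sin(v), 4*sin(u)*cos(v), 0). As functions of (u, v):
  E = r_u · r_u = 16,
  F = r_u · r_v = 0,
  G = r_v · r_v = 16*sin(u)^2.
Evaluating at (u, v) = (4*pi/5, pi/3): E = 16, F = 0, G = 10 - 2*sqrt(5).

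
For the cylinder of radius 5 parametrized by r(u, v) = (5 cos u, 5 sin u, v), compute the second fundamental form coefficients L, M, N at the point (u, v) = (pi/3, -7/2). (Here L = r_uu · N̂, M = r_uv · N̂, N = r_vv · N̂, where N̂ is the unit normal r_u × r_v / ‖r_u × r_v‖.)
L = -5;  M = 0;  N = 0

Compute the unit normal N̂(u, v) = (cos(u), sin(u), 0), and the second partials r_uu, r_uv, r_vv. Take dot products:
  L(u, v) = r_uu · N̂ = -5,
  M(u, v) = r_uv · N̂ = 0,
  N(u, v) = r_vv · N̂ = 0.
Evaluating at (u, v) = (pi/3, -7/2):
  L = -5, M = 0, N = 0.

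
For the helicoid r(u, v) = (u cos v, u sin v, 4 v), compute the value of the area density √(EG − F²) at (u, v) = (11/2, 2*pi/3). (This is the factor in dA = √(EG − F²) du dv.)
√(EG − F²)|_{(11/2, 2*pi/3)} = sqrt(185)/2

E = 1, F = 0, G = u^2 + 16, so EG − F² = u^2 + 16. Taking the positive square root: √(EG − F²) = sqrt(u^2 + 16). At (u, v) = (11/2, 2*pi/3): sqrt(185)/2.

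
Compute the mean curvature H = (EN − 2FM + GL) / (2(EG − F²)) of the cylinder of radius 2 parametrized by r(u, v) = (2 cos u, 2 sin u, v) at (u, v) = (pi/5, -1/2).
H = -1/4

With E = 4, F = 0, G = 1, L = -2, M = 0, N = 0, assemble
  H = (EN − 2FM + GL) / (2(EG − F²)) = -1/4.
At (u, v) = (pi/5, -1/2): H = -1/4.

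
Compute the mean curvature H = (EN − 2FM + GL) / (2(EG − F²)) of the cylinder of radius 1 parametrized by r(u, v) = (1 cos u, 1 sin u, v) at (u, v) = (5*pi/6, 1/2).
H = -1/2

With E = 1, F = 0, G = 1, L = -1, M = 0, N = 0, assemble
  H = (EN − 2FM + GL) / (2(EG − F²)) = -1/2.
At (u, v) = (5*pi/6, 1/2): H = -1/2.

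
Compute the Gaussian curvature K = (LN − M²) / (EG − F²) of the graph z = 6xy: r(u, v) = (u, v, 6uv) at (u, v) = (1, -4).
K = -36/375769

Coefficients of the first fundamental form: E = 36*v^2 + 1, F = 36*u*v, G = 36*u^2 + 1.
Coefficients of the second fundamental form: L = 0, M = 6/sqrt(36*u^2 + 36*v^2 + 1), N = 0.
Assemble K = (LN − M²)/(EG − F²) = -36/(1296*u^4 + 2592*u^2*v^2 + 72*u^2 + 1296*v^4 + 72*v^2 + 1). At (u, v) = (1, -4): K = -36/375769.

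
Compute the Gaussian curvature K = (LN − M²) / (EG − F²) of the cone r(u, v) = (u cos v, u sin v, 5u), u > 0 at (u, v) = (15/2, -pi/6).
K = 0

Coefficients of the first fundamental form: E = 26, F = 0, G = u^2.
Coefficients of the second fundamental form: L = 0, M = 0, N = 5*sqrt(26)*u^2/(26*Abs(u)).
Assemble K = (LN − M²)/(EG − F²) = 0. At (u, v) = (15/2, -pi/6): K = 0.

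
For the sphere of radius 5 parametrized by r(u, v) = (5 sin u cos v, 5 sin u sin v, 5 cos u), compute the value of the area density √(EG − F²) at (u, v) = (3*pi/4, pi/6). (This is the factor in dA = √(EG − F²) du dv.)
√(EG − F²)|_{(3*pi/4, pi/6)} = 25*sqrt(2)/2

E = 25, F = 0, G = 25*sin(u)^2, so EG − F² = 625*sin(u)^2. Taking the positive square root: √(EG − F²) = 25*Abs(sin(u)). At (u, v) = (3*pi/4, pi/6): 25*sqrt(2)/2.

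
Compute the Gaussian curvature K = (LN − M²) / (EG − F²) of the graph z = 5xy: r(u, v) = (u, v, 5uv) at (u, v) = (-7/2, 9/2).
K = -100/2647129

Coefficients of the first fundamental form: E = 25*v^2 + 1, F = 25*u*v, G = 25*u^2 + 1.
Coefficients of the second fundamental form: L = 0, M = 5/sqrt(25*u^2 + 25*v^2 + 1), N = 0.
Assemble K = (LN − M²)/(EG − F²) = -25/(625*u^4 + 1250*u^2*v^2 + 50*u^2 + 625*v^4 + 50*v^2 + 1). At (u, v) = (-7/2, 9/2): K = -100/2647129.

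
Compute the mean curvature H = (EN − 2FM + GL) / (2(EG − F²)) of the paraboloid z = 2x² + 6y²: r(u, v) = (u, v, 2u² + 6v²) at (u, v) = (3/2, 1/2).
H = 296*sqrt(73)/5329

With E = 16*u^2 + 1, F = 48*u*v, G = 144*v^2 + 1, L = 4/sqrt(16*u^2 + 144*v^2 + 1), M = 0, N = 12/sqrt(16*u^2 + 144*v^2 + 1), assemble
  H = (EN − 2FM + GL) / (2(EG − F²)) = 8*(12*u^2 + 36*v^2 + 1)/(16*u^2 + 144*v^2 + 1)^(3/2).
At (u, v) = (3/2, 1/2): H = 296*sqrt(73)/5329.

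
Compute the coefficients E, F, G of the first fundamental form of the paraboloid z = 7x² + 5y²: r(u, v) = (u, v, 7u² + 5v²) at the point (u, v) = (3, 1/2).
E = 1765;  F = 210;  G = 26

Partials: r_u = (1, 0, 14*u), r_v = (0, 1, 10*v). As functions of (u, v):
  E = r_u · r_u = 196*u^2 + 1,
  F = r_u · r_v = 140*u*v,
  G = r_v · r_v = 100*v^2 + 1.
Evaluating at (u, v) = (3, 1/2): E = 1765, F = 210, G = 26.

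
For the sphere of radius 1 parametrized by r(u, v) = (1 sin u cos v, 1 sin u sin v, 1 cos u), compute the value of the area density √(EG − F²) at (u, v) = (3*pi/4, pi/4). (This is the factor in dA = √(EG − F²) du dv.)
√(EG − F²)|_{(3*pi/4, pi/4)} = sqrt(2)/2

E = 1, F = 0, G = sin(u)^2, so EG − F² = sin(u)^2. Taking the positive square root: √(EG − F²) = Abs(sin(u)). At (u, v) = (3*pi/4, pi/4): sqrt(2)/2.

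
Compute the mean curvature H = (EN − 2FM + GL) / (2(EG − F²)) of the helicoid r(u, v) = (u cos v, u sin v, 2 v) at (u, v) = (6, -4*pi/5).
H = 0

With E = 1, F = 0, G = u^2 + 4, L = 0, M = -2/sqrt(u^2 + 4), N = 0, assemble
  H = (EN − 2FM + GL) / (2(EG − F²)) = 0.
At (u, v) = (6, -4*pi/5): H = 0.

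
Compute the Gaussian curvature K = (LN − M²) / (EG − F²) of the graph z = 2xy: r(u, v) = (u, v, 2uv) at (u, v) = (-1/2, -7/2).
K = -4/2601

Coefficients of the first fundamental form: E = 4*v^2 + 1, F = 4*u*v, G = 4*u^2 + 1.
Coefficients of the second fundamental form: L = 0, M = 2/sqrt(4*u^2 + 4*v^2 + 1), N = 0.
Assemble K = (LN − M²)/(EG − F²) = -4/(16*u^4 + 32*u^2*v^2 + 8*u^2 + 16*v^4 + 8*v^2 + 1). At (u, v) = (-1/2, -7/2): K = -4/2601.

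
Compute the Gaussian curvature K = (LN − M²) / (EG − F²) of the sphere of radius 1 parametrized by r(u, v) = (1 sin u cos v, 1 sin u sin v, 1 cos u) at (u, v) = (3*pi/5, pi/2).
K = 1

Coefficients of the first fundamental form: E = 1, F = 0, G = sin(u)^2.
Coefficients of the second fundamental form: L = -sin(u)/Abs(sin(u)), M = 0, N = -sin(u)^3/Abs(sin(u)).
Assemble K = (LN − M²)/(EG − F²) = 1. At (u, v) = (3*pi/5, pi/2): K = 1.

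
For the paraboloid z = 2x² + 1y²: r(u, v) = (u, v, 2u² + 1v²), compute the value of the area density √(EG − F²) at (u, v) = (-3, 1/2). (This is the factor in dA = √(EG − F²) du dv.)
√(EG − F²)|_{(-3, 1/2)} = sqrt(146)

E = 16*u^2 + 1, F = 8*u*v, G = 4*v^2 + 1, so EG − F² = 16*u^2 + 4*v^2 + 1. Taking the positive square root: √(EG − F²) = sqrt(16*u^2 + 4*v^2 + 1). At (u, v) = (-3, 1/2): sqrt(146).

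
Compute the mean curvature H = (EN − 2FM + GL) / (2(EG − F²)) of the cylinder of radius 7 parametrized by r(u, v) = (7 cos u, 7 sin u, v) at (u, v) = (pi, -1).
H = -1/14

With E = 49, F = 0, G = 1, L = -7, M = 0, N = 0, assemble
  H = (EN − 2FM + GL) / (2(EG − F²)) = -1/14.
At (u, v) = (pi, -1): H = -1/14.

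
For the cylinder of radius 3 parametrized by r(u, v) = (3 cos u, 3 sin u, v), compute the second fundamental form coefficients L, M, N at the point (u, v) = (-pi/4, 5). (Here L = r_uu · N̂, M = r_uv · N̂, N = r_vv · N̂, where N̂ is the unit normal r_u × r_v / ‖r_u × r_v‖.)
L = -3;  M = 0;  N = 0

Compute the unit normal N̂(u, v) = (cos(u), sin(u), 0), and the second partials r_uu, r_uv, r_vv. Take dot products:
  L(u, v) = r_uu · N̂ = -3,
  M(u, v) = r_uv · N̂ = 0,
  N(u, v) = r_vv · N̂ = 0.
Evaluating at (u, v) = (-pi/4, 5):
  L = -3, M = 0, N = 0.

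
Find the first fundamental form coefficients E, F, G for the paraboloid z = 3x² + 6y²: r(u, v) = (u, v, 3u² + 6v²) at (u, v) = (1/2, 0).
E = 10;  F = 0;  G = 1

Partials: r_u = (1, 0, 6*u), r_v = (0, 1, 12*v). As functions of (u, v):
  E = r_u · r_u = 36*u^2 + 1,
  F = r_u · r_v = 72*u*v,
  G = r_v · r_v = 144*v^2 + 1.
Evaluating at (u, v) = (1/2, 0): E = 10, F = 0, G = 1.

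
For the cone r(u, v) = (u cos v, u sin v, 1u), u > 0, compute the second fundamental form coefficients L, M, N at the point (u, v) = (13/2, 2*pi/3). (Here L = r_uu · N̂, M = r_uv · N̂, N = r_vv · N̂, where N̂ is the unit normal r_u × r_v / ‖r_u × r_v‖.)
L = 0;  M = 0;  N = 13*sqrt(2)/4

Compute the unit normal N̂(u, v) = (-sqrt(2)*u*cos(v)/(2*Abs(u)), -sqrt(2)*u*sin(v)/(2*Abs(u)), sqrt(2)*u/(2*Abs(u))), and the second partials r_uu, r_uv, r_vv. Take dot products:
  L(u, v) = r_uu · N̂ = 0,
  M(u, v) = r_uv · N̂ = 0,
  N(u, v) = r_vv · N̂ = sqrt(2)*u^2/(2*Abs(u)).
Evaluating at (u, v) = (13/2, 2*pi/3):
  L = 0, M = 0, N = 13*sqrt(2)/4.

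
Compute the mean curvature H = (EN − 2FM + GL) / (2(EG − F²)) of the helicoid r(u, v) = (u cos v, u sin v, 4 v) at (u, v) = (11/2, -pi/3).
H = 0

With E = 1, F = 0, G = u^2 + 16, L = 0, M = -4/sqrt(u^2 + 16), N = 0, assemble
  H = (EN − 2FM + GL) / (2(EG − F²)) = 0.
At (u, v) = (11/2, -pi/3): H = 0.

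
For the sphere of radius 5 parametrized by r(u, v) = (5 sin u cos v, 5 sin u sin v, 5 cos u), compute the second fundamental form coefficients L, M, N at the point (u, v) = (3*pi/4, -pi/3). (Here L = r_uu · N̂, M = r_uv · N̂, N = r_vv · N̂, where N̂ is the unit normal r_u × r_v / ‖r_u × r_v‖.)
L = -5;  M = 0;  N = -5/2

Compute the unit normal N̂(u, v) = (sin(u)^2*cos(v)/Abs(sin(u)), sin(u)^2*sin(v)/Abs(sin(u)), sin(2*u)/(2*Abs(sin(u)))), and the second partials r_uu, r_uv, r_vv. Take dot products:
  L(u, v) = r_uu · N̂ = -5*sin(u)/Abs(sin(u)),
  M(u, v) = r_uv · N̂ = 0,
  N(u, v) = r_vv · N̂ = -5*sin(u)^3/Abs(sin(u)).
Evaluating at (u, v) = (3*pi/4, -pi/3):
  L = -5, M = 0, N = -5/2.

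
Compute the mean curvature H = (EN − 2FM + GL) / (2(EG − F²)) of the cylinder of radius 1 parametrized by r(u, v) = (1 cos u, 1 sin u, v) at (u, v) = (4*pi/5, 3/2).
H = -1/2

With E = 1, F = 0, G = 1, L = -1, M = 0, N = 0, assemble
  H = (EN − 2FM + GL) / (2(EG − F²)) = -1/2.
At (u, v) = (4*pi/5, 3/2): H = -1/2.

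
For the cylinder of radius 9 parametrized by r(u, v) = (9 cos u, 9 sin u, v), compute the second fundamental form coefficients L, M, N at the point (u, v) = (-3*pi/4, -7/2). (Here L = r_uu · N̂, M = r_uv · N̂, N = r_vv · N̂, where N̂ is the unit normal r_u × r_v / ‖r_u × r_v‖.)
L = -9;  M = 0;  N = 0

Compute the unit normal N̂(u, v) = (cos(u), sin(u), 0), and the second partials r_uu, r_uv, r_vv. Take dot products:
  L(u, v) = r_uu · N̂ = -9,
  M(u, v) = r_uv · N̂ = 0,
  N(u, v) = r_vv · N̂ = 0.
Evaluating at (u, v) = (-3*pi/4, -7/2):
  L = -9, M = 0, N = 0.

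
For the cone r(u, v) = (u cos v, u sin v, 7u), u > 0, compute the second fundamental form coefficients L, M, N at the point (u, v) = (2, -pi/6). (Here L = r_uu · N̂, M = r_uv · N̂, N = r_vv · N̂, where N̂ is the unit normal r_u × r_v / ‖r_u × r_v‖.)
L = 0;  M = 0;  N = 7*sqrt(2)/5

Compute the unit normal N̂(u, v) = (-7*sqrt(2)*u*cos(v)/(10*Abs(u)), -7*sqrt(2)*u*sin(v)/(10*Abs(u)), sqrt(2)*u/(10*Abs(u))), and the second partials r_uu, r_uv, r_vv. Take dot products:
  L(u, v) = r_uu · N̂ = 0,
  M(u, v) = r_uv · N̂ = 0,
  N(u, v) = r_vv · N̂ = 7*sqrt(2)*u^2/(10*Abs(u)).
Evaluating at (u, v) = (2, -pi/6):
  L = 0, M = 0, N = 7*sqrt(2)/5.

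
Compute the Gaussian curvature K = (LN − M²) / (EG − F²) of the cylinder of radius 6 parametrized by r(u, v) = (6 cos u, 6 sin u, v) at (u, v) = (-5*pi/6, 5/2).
K = 0

Coefficients of the first fundamental form: E = 36, F = 0, G = 1.
Coefficients of the second fundamental form: L = -6, M = 0, N = 0.
Assemble K = (LN − M²)/(EG − F²) = 0. At (u, v) = (-5*pi/6, 5/2): K = 0.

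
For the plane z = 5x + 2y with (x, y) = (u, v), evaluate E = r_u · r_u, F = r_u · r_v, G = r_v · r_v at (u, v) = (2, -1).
E = 26;  F = 10;  G = 5

Partials: r_u = (1, 0, 5), r_v = (0, 1, 2). As functions of (u, v):
  E = r_u · r_u = 26,
  F = r_u · r_v = 10,
  G = r_v · r_v = 5.
Evaluating at (u, v) = (2, -1): E = 26, F = 10, G = 5.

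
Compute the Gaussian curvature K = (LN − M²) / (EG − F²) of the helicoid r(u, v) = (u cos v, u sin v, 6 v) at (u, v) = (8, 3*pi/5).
K = -9/2500

Coefficients of the first fundamental form: E = 1, F = 0, G = u^2 + 36.
Coefficients of the second fundamental form: L = 0, M = -6/sqrt(u^2 + 36), N = 0.
Assemble K = (LN − M²)/(EG − F²) = -36/(u^2 + 36)^2. At (u, v) = (8, 3*pi/5): K = -9/2500.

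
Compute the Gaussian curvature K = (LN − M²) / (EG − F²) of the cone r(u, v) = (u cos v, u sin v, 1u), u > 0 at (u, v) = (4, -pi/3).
K = 0

Coefficients of the first fundamental form: E = 2, F = 0, G = u^2.
Coefficients of the second fundamental form: L = 0, M = 0, N = sqrt(2)*u^2/(2*Abs(u)).
Assemble K = (LN − M²)/(EG − F²) = 0. At (u, v) = (4, -pi/3): K = 0.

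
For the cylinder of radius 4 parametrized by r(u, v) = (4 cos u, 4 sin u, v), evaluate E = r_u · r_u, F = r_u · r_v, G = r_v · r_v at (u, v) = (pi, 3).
E = 16;  F = 0;  G = 1

Partials: r_u = (-4*sin(u), 4*cos(u), 0), r_v = (0, 0, 1). As functions of (u, v):
  E = r_u · r_u = 16,
  F = r_u · r_v = 0,
  G = r_v · r_v = 1.
Evaluating at (u, v) = (pi, 3): E = 16, F = 0, G = 1.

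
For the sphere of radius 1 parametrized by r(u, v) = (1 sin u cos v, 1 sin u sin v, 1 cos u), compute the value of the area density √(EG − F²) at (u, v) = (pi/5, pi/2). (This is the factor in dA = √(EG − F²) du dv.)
√(EG − F²)|_{(pi/5, pi/2)} = sqrt(10 - 2*sqrt(5))/4

E = 1, F = 0, G = sin(u)^2, so EG − F² = sin(u)^2. Taking the positive square root: √(EG − F²) = Abs(sin(u)). At (u, v) = (pi/5, pi/2): sqrt(10 - 2*sqrt(5))/4.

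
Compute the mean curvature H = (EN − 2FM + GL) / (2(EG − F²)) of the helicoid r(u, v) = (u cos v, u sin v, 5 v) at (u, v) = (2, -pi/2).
H = 0

With E = 1, F = 0, G = u^2 + 25, L = 0, M = -5/sqrt(u^2 + 25), N = 0, assemble
  H = (EN − 2FM + GL) / (2(EG − F²)) = 0.
At (u, v) = (2, -pi/2): H = 0.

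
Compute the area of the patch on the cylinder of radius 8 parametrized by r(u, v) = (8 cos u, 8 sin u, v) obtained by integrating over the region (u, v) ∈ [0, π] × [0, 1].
Area = 8*pi

Area = ∫∫ √(EG − F²) du dv with √(EG − F²) = 8. Integrating over [0, π] × [0, 1] gives 8*pi.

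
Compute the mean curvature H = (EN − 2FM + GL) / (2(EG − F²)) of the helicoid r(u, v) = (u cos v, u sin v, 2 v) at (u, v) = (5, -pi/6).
H = 0

With E = 1, F = 0, G = u^2 + 4, L = 0, M = -2/sqrt(u^2 + 4), N = 0, assemble
  H = (EN − 2FM + GL) / (2(EG − F²)) = 0.
At (u, v) = (5, -pi/6): H = 0.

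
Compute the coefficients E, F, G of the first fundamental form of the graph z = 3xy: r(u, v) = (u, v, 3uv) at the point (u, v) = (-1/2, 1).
E = 10;  F = -9/2;  G = 13/4

Partials: r_u = (1, 0, 3*v), r_v = (0, 1, 3*u). As functions of (u, v):
  E = r_u · r_u = 9*v^2 + 1,
  F = r_u · r_v = 9*u*v,
  G = r_v · r_v = 9*u^2 + 1.
Evaluating at (u, v) = (-1/2, 1): E = 10, F = -9/2, G = 13/4.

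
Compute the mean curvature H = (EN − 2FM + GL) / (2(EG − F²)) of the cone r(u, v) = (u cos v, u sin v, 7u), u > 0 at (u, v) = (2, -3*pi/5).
H = 7*sqrt(2)/40

With E = 50, F = 0, G = u^2, L = 0, M = 0, N = 7*sqrt(2)*u^2/(10*Abs(u)), assemble
  H = (EN − 2FM + GL) / (2(EG − F²)) = 7*sqrt(2)/(20*Abs(u)).
At (u, v) = (2, -3*pi/5): H = 7*sqrt(2)/40.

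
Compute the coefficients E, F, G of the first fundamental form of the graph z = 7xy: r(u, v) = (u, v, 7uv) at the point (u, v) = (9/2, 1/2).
E = 53/4;  F = 441/4;  G = 3973/4

Partials: r_u = (1, 0, 7*v), r_v = (0, 1, 7*u). As functions of (u, v):
  E = r_u · r_u = 49*v^2 + 1,
  F = r_u · r_v = 49*u*v,
  G = r_v · r_v = 49*u^2 + 1.
Evaluating at (u, v) = (9/2, 1/2): E = 53/4, F = 441/4, G = 3973/4.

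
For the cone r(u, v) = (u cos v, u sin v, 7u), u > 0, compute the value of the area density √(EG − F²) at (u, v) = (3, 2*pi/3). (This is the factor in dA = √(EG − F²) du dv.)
√(EG − F²)|_{(3, 2*pi/3)} = 15*sqrt(2)

E = 50, F = 0, G = u^2, so EG − F² = 50*u^2. Taking the positive square root: √(EG − F²) = 5*sqrt(2)*Abs(u). At (u, v) = (3, 2*pi/3): 15*sqrt(2).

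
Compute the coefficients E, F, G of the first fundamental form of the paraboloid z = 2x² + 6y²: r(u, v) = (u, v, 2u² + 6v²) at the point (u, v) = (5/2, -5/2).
E = 101;  F = -300;  G = 901

Partials: r_u = (1, 0, 4*u), r_v = (0, 1, 12*v). As functions of (u, v):
  E = r_u · r_u = 16*u^2 + 1,
  F = r_u · r_v = 48*u*v,
  G = r_v · r_v = 144*v^2 + 1.
Evaluating at (u, v) = (5/2, -5/2): E = 101, F = -300, G = 901.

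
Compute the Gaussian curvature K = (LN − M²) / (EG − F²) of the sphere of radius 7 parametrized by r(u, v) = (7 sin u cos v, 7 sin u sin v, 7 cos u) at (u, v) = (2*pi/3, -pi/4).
K = 1/49

Coefficients of the first fundamental form: E = 49, F = 0, G = 49*sin(u)^2.
Coefficients of the second fundamental form: L = -7*sin(u)/Abs(sin(u)), M = 0, N = -7*sin(u)^3/Abs(sin(u)).
Assemble K = (LN − M²)/(EG − F²) = 1/49. At (u, v) = (2*pi/3, -pi/4): K = 1/49.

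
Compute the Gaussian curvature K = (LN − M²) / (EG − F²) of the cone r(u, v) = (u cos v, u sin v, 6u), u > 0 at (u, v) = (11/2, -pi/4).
K = 0

Coefficients of the first fundamental form: E = 37, F = 0, G = u^2.
Coefficients of the second fundamental form: L = 0, M = 0, N = 6*sqrt(37)*u^2/(37*Abs(u)).
Assemble K = (LN − M²)/(EG − F²) = 0. At (u, v) = (11/2, -pi/4): K = 0.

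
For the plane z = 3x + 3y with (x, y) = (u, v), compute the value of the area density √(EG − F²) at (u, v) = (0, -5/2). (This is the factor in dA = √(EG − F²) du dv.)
√(EG − F²)|_{(0, -5/2)} = sqrt(19)

E = 10, F = 9, G = 10, so EG − F² = 19. Taking the positive square root: √(EG − F²) = sqrt(19). At (u, v) = (0, -5/2): sqrt(19).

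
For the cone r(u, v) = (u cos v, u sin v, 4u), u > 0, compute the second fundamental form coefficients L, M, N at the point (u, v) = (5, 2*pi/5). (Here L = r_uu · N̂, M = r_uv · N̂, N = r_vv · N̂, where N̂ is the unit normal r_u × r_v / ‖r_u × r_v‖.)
L = 0;  M = 0;  N = 20*sqrt(17)/17

Compute the unit normal N̂(u, v) = (-4*sqrt(17)*u*cos(v)/(17*Abs(u)), -4*sqrt(17)*u*sin(v)/(17*Abs(u)), sqrt(17)*u/(17*Abs(u))), and the second partials r_uu, r_uv, r_vv. Take dot products:
  L(u, v) = r_uu · N̂ = 0,
  M(u, v) = r_uv · N̂ = 0,
  N(u, v) = r_vv · N̂ = 4*sqrt(17)*u^2/(17*Abs(u)).
Evaluating at (u, v) = (5, 2*pi/5):
  L = 0, M = 0, N = 20*sqrt(17)/17.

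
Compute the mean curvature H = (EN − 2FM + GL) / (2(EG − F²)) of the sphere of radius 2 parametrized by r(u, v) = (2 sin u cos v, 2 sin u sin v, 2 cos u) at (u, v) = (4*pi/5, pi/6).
H = -1/2

With E = 4, F = 0, G = 4*sin(u)^2, L = -2*sin(u)/Abs(sin(u)), M = 0, N = -2*sin(u)^3/Abs(sin(u)), assemble
  H = (EN − 2FM + GL) / (2(EG − F²)) = -sin(u)/(2*Abs(sin(u))).
At (u, v) = (4*pi/5, pi/6): H = -1/2.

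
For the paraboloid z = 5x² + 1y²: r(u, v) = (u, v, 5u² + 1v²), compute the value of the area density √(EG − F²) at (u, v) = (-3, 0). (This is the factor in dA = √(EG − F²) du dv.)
√(EG − F²)|_{(-3, 0)} = sqrt(901)

E = 100*u^2 + 1, F = 20*u*v, G = 4*v^2 + 1, so EG − F² = 100*u^2 + 4*v^2 + 1. Taking the positive square root: √(EG − F²) = sqrt(100*u^2 + 4*v^2 + 1). At (u, v) = (-3, 0): sqrt(901).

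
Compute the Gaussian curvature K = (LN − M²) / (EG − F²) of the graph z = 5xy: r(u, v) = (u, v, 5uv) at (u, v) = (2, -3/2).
K = -400/395641

Coefficients of the first fundamental form: E = 25*v^2 + 1, F = 25*u*v, G = 25*u^2 + 1.
Coefficients of the second fundamental form: L = 0, M = 5/sqrt(25*u^2 + 25*v^2 + 1), N = 0.
Assemble K = (LN − M²)/(EG − F²) = -25/(625*u^4 + 1250*u^2*v^2 + 50*u^2 + 625*v^4 + 50*v^2 + 1). At (u, v) = (2, -3/2): K = -400/395641.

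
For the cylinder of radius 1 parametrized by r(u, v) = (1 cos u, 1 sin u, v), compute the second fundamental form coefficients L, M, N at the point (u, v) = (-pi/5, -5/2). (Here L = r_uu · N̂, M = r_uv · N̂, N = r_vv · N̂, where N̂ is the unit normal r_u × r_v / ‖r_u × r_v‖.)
L = -1;  M = 0;  N = 0

Compute the unit normal N̂(u, v) = (cos(u), sin(u), 0), and the second partials r_uu, r_uv, r_vv. Take dot products:
  L(u, v) = r_uu · N̂ = -1,
  M(u, v) = r_uv · N̂ = 0,
  N(u, v) = r_vv · N̂ = 0.
Evaluating at (u, v) = (-pi/5, -5/2):
  L = -1, M = 0, N = 0.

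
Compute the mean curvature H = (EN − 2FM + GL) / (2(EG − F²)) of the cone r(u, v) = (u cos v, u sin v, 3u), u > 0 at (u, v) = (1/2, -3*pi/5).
H = 3*sqrt(10)/10

With E = 10, F = 0, G = u^2, L = 0, M = 0, N = 3*sqrt(10)*u^2/(10*Abs(u)), assemble
  H = (EN − 2FM + GL) / (2(EG − F²)) = 3*sqrt(10)/(20*Abs(u)).
At (u, v) = (1/2, -3*pi/5): H = 3*sqrt(10)/10.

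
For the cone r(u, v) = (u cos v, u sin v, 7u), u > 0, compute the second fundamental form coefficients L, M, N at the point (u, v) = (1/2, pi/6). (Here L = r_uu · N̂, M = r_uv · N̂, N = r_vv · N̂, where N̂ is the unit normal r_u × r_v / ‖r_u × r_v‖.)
L = 0;  M = 0;  N = 7*sqrt(2)/20

Compute the unit normal N̂(u, v) = (-7*sqrt(2)*u*cos(v)/(10*Abs(u)), -7*sqrt(2)*u*sin(v)/(10*Abs(u)), sqrt(2)*u/(10*Abs(u))), and the second partials r_uu, r_uv, r_vv. Take dot products:
  L(u, v) = r_uu · N̂ = 0,
  M(u, v) = r_uv · N̂ = 0,
  N(u, v) = r_vv · N̂ = 7*sqrt(2)*u^2/(10*Abs(u)).
Evaluating at (u, v) = (1/2, pi/6):
  L = 0, M = 0, N = 7*sqrt(2)/20.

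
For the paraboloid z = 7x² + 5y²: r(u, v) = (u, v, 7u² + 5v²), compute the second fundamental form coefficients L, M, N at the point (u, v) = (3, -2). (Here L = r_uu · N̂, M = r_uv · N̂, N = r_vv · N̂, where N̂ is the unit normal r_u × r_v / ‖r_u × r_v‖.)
L = 14*sqrt(2165)/2165;  M = 0;  N = 2*sqrt(2165)/433

Compute the unit normal N̂(u, v) = (-14*u/sqrt(196*u^2 + 100*v^2 + 1), -10*v/sqrt(196*u^2 + 100*v^2 + 1), 1/sqrt(196*u^2 + 100*v^2 + 1)), and the second partials r_uu, r_uv, r_vv. Take dot products:
  L(u, v) = r_uu · N̂ = 14/sqrt(196*u^2 + 100*v^2 + 1),
  M(u, v) = r_uv · N̂ = 0,
  N(u, v) = r_vv · N̂ = 10/sqrt(196*u^2 + 100*v^2 + 1).
Evaluating at (u, v) = (3, -2):
  L = 14*sqrt(2165)/2165, M = 0, N = 2*sqrt(2165)/433.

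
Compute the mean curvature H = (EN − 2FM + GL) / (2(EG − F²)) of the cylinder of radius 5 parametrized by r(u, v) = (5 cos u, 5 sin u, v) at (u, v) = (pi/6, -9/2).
H = -1/10

With E = 25, F = 0, G = 1, L = -5, M = 0, N = 0, assemble
  H = (EN − 2FM + GL) / (2(EG − F²)) = -1/10.
At (u, v) = (pi/6, -9/2): H = -1/10.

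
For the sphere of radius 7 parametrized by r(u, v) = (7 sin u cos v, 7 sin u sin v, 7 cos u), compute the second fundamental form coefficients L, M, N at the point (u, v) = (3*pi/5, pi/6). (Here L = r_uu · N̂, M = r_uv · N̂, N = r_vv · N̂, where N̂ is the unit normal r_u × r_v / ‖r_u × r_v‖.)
L = -7;  M = 0;  N = -35/8 - 7*sqrt(5)/8

Compute the unit normal N̂(u, v) = (sin(u)^2*cos(v)/Abs(sin(u)), sin(u)^2*sin(v)/Abs(sin(u)), sin(2*u)/(2*Abs(sin(u)))), and the second partials r_uu, r_uv, r_vv. Take dot products:
  L(u, v) = r_uu · N̂ = -7*sin(u)/Abs(sin(u)),
  M(u, v) = r_uv · N̂ = 0,
  N(u, v) = r_vv · N̂ = -7*sin(u)^3/Abs(sin(u)).
Evaluating at (u, v) = (3*pi/5, pi/6):
  L = -7, M = 0, N = -35/8 - 7*sqrt(5)/8.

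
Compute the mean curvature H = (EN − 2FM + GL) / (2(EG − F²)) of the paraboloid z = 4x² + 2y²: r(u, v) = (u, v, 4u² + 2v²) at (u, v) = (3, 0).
H = 1158*sqrt(577)/332929

With E = 64*u^2 + 1, F = 32*u*v, G = 16*v^2 + 1, L = 8/sqrt(64*u^2 + 16*v^2 + 1), M = 0, N = 4/sqrt(64*u^2 + 16*v^2 + 1), assemble
  H = (EN − 2FM + GL) / (2(EG − F²)) = 2*(64*u^2 + 32*v^2 + 3)/(64*u^2 + 16*v^2 + 1)^(3/2).
At (u, v) = (3, 0): H = 1158*sqrt(577)/332929.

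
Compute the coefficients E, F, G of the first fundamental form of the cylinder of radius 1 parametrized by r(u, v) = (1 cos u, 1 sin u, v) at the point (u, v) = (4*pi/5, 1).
E = 1;  F = 0;  G = 1

Partials: r_u = (-sin(u), cos(u), 0), r_v = (0, 0, 1). As functions of (u, v):
  E = r_u · r_u = 1,
  F = r_u · r_v = 0,
  G = r_v · r_v = 1.
Evaluating at (u, v) = (4*pi/5, 1): E = 1, F = 0, G = 1.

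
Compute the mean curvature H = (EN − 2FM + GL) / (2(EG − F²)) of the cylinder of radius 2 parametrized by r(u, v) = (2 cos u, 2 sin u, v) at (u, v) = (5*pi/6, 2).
H = -1/4

With E = 4, F = 0, G = 1, L = -2, M = 0, N = 0, assemble
  H = (EN − 2FM + GL) / (2(EG − F²)) = -1/4.
At (u, v) = (5*pi/6, 2): H = -1/4.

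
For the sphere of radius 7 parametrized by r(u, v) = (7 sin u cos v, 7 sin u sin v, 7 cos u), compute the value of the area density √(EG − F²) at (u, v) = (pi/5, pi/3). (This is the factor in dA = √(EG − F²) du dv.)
√(EG − F²)|_{(pi/5, pi/3)} = 49*sqrt(10 - 2*sqrt(5))/4

E = 49, F = 0, G = 49*sin(u)^2, so EG − F² = 2401*sin(u)^2. Taking the positive square root: √(EG − F²) = 49*Abs(sin(u)). At (u, v) = (pi/5, pi/3): 49*sqrt(10 - 2*sqrt(5))/4.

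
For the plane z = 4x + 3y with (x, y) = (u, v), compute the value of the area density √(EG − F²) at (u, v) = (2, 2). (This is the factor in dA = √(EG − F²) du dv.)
√(EG − F²)|_{(2, 2)} = sqrt(26)

E = 17, F = 12, G = 10, so EG − F² = 26. Taking the positive square root: √(EG − F²) = sqrt(26). At (u, v) = (2, 2): sqrt(26).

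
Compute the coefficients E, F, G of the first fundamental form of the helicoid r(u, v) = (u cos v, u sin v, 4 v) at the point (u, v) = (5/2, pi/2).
E = 1;  F = 0;  G = 89/4

Partials: r_u = (cos(v), sin(v), 0), r_v = (-u*sin(v), u*cos(v), 4). As functions of (u, v):
  E = r_u · r_u = 1,
  F = r_u · r_v = 0,
  G = r_v · r_v = u^2 + 16.
Evaluating at (u, v) = (5/2, pi/2): E = 1, F = 0, G = 89/4.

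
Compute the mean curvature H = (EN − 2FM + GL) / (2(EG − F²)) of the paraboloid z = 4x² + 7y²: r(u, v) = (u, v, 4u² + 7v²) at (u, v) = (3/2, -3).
H = 8075*sqrt(1909)/3644281

With E = 64*u^2 + 1, F = 112*u*v, G = 196*v^2 + 1, L = 8/sqrt(64*u^2 + 196*v^2 + 1), M = 0, N = 14/sqrt(64*u^2 + 196*v^2 + 1), assemble
  H = (EN − 2FM + GL) / (2(EG − F²)) = (448*u^2 + 784*v^2 + 11)/(64*u^2 + 196*v^2 + 1)^(3/2).
At (u, v) = (3/2, -3): H = 8075*sqrt(1909)/3644281.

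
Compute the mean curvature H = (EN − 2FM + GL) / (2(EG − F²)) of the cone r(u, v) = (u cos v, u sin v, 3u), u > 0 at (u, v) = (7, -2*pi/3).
H = 3*sqrt(10)/140

With E = 10, F = 0, G = u^2, L = 0, M = 0, N = 3*sqrt(10)*u^2/(10*Abs(u)), assemble
  H = (EN − 2FM + GL) / (2(EG − F²)) = 3*sqrt(10)/(20*Abs(u)).
At (u, v) = (7, -2*pi/3): H = 3*sqrt(10)/140.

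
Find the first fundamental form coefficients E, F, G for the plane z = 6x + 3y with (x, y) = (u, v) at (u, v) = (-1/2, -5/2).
E = 37;  F = 18;  G = 10

Partials: r_u = (1, 0, 6), r_v = (0, 1, 3). As functions of (u, v):
  E = r_u · r_u = 37,
  F = r_u · r_v = 18,
  G = r_v · r_v = 10.
Evaluating at (u, v) = (-1/2, -5/2): E = 37, F = 18, G = 10.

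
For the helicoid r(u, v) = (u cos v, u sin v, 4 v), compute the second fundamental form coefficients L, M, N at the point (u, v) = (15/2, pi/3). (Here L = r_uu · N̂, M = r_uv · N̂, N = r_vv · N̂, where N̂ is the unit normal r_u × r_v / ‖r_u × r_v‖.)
L = 0;  M = -8/17;  N = 0

Compute the unit normal N̂(u, v) = (4*sin(v)/sqrt(u^2 + 16), -4*cos(v)/sqrt(u^2 + 16), u/sqrt(u^2 + 16)), and the second partials r_uu, r_uv, r_vv. Take dot products:
  L(u, v) = r_uu · N̂ = 0,
  M(u, v) = r_uv · N̂ = -4/sqrt(u^2 + 16),
  N(u, v) = r_vv · N̂ = 0.
Evaluating at (u, v) = (15/2, pi/3):
  L = 0, M = -8/17, N = 0.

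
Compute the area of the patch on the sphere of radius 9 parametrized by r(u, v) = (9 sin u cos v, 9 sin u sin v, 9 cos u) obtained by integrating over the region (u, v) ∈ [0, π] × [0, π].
Area = 162*pi

Area = ∫∫ √(EG − F²) du dv with √(EG − F²) = 81*Abs(sin(u)). Integrating over [0, π] × [0, π] gives 162*pi.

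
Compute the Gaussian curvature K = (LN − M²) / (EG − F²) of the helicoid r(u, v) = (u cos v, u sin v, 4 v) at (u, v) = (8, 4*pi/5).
K = -1/400

Coefficients of the first fundamental form: E = 1, F = 0, G = u^2 + 16.
Coefficients of the second fundamental form: L = 0, M = -4/sqrt(u^2 + 16), N = 0.
Assemble K = (LN − M²)/(EG − F²) = -16/(u^2 + 16)^2. At (u, v) = (8, 4*pi/5): K = -1/400.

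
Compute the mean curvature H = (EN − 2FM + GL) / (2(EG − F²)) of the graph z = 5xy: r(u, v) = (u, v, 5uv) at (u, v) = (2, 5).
H = -625*sqrt(6)/23958

With E = 25*v^2 + 1, F = 25*u*v, G = 25*u^2 + 1, L = 0, M = 5/sqrt(25*u^2 + 25*v^2 + 1), N = 0, assemble
  H = (EN − 2FM + GL) / (2(EG − F²)) = -125*u*v/(25*u^2 + 25*v^2 + 1)^(3/2).
At (u, v) = (2, 5): H = -625*sqrt(6)/23958.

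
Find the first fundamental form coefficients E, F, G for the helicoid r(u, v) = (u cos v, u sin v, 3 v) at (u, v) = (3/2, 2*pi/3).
E = 1;  F = 0;  G = 45/4

Partials: r_u = (cos(v), sin(v), 0), r_v = (-u*sin(v), u*cos(v), 3). As functions of (u, v):
  E = r_u · r_u = 1,
  F = r_u · r_v = 0,
  G = r_v · r_v = u^2 + 9.
Evaluating at (u, v) = (3/2, 2*pi/3): E = 1, F = 0, G = 45/4.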